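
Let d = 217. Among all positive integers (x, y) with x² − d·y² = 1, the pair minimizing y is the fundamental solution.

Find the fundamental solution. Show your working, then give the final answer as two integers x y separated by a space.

3844063 260952

√217 = [14; 1,2,1,2,1,…,2,1,28, …], period ℓ=16 (even) → k=15
a_0=14:  p_0=14·1+0=14,  q_0=14·0+1=1
…
a_10=1:  p_10=1·139163+15055=154218,  q_10=1·9447+1022=10469
…
a_14=2:  p_14=2·1034361+740980=2809702,  q_14=2·70217+50301=190735
a_15=1:  p_15=1·2809702+1034361=3844063,  q_15=1·190735+70217=260952
→ (3844063, 260952).  Check: 3844063²=14776820347969, 217·260952²=14776820347968, difference 1.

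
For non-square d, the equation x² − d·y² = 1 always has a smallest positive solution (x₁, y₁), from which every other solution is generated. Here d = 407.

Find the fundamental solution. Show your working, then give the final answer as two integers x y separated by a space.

√407 = [20; 5,1,2,1,5,40, …], period ℓ=6 (even) → k=5
a_0=20:  p_0=20·1+0=20,  q_0=20·0+1=1
…
a_2=1:  p_2=1·101+20=121,  q_2=1·5+1=6
…
a_4=1:  p_4=1·343+121=464,  q_4=1·17+6=23
a_5=5:  p_5=5·464+343=2663,  q_5=5·23+17=132
fundamental: x₁=2663, y₁=132  (since 7091569 − 407·17424 = 1)

2663 132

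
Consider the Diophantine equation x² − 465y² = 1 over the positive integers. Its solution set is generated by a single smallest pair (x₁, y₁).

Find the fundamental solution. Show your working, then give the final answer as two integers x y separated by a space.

d=465: √d = [21; 1,1,3,2,2,2,3,1,1,42] (ℓ=10, even), read p_9/q_9
step 0: (21, 1)  from 21·(1,0) + (0,1)
…
step 2: (43, 2)  from 1·(22,1) + (21,1)
step 3: (151, 7)  from 3·(43,2) + (22,1)
step 4: (345, 16)  from 2·(151,7) + (43,2)
…
step 7: (6922, 321)  from 3·(2027,94) + (841,39)
step 8: (8949, 415)  from 1·(6922,321) + (2027,94)
step 9: (15871, 736)  from 1·(8949,415) + (6922,321)
(x₁, y₁) = (15871, 736);  15871² − 465·736² = 1 ✓

15871 736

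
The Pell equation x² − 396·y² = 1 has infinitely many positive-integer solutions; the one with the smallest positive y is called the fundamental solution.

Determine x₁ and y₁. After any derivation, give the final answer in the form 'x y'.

199 10

√396 = [19; 1,8,1,38, …], period ℓ=4 (even) → k=3
i=0: a=19 ⇒ p=19, q=1
…
i=2: a=8 ⇒ p=179, q=9
i=3: a=1 ⇒ p=199, q=10
→ (199, 10).  Check: 199²=39601, 396·10²=39600, difference 1.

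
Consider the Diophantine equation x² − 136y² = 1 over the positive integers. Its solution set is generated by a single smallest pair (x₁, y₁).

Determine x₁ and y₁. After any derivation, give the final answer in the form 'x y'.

[11; 1,1,1,22] for √136; ℓ=4 ⇒ convergent index 3
step 0: (11, 1)  from 11·(1,0) + (0,1)
…
step 2: (23, 2)  from 1·(12,1) + (11,1)
step 3: (35, 3)  from 1·(23,2) + (12,1)
(x₁, y₁) = (35, 3);  35² − 136·3² = 1 ✓

35 3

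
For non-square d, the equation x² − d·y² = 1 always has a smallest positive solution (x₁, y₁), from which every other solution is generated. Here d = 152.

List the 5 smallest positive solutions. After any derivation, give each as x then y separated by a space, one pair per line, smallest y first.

37 3
2737 222
202501 16425
14982337 1215228
1108490437 89910447

√152 → a₀=12, period (3,24); ℓ=2 even so k=1
a_0=12:  p_0=12·1+0=12,  q_0=12·0+1=1
a_1=3:  p_1=3·12+1=37,  q_1=3·1+0=3
→ (37, 3).  Check: 37²=1369, 152·3²=1368, difference 1.
(x_2, y_2) = (37·37 + 152·3·3, 37·3 + 3·37) = (2737, 222)
(x_3, y_3) = (37·2737 + 152·3·222, 37·222 + 3·2737) = (202501, 16425)
(x_4, y_4) = (37·202501 + 152·3·16425, 37·16425 + 3·202501) = (14982337, 1215228)
(x_5, y_5) = (37·14982337 + 152·3·1215228, 37·1215228 + 3·14982337) = (1108490437, 89910447)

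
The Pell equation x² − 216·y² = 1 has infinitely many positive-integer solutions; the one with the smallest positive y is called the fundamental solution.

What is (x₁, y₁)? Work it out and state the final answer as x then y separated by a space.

485 33

√216 → a₀=14, period (1,2,3,2,1,28); ℓ=6 even so k=5
step 0: (14, 1)  from 14·(1,0) + (0,1)
…
step 2: (44, 3)  from 2·(15,1) + (14,1)
step 3: (147, 10)  from 3·(44,3) + (15,1)
step 4: (338, 23)  from 2·(147,10) + (44,3)
step 5: (485, 33)  from 1·(338,23) + (147,10)
fundamental: x₁=485, y₁=33  (since 235225 − 216·1089 = 1)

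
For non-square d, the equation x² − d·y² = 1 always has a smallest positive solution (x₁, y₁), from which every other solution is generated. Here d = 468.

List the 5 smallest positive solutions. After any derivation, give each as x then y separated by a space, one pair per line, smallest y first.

649 30
842401 38940
1093435849 50544090
1419278889601 65606189880
1842222905266249 85156783920150

√468 = [21; 1,1,1,2,1,1,1,42, …], period ℓ=8 (even) → k=7
k=0  a_k=21  p_k/q_k = 21/1
…
k=2  a_k=1  p_k/q_k = 43/2
…
k=4  a_k=2  p_k/q_k = 173/8
…
k=6  a_k=1  p_k/q_k = 411/19
k=7  a_k=1  p_k/q_k = 649/30
(x₁, y₁) = (649, 30);  649² − 468·30² = 1 ✓
(x_2, y_2) = (649·649 + 468·30·30, 649·30 + 30·649) = (842401, 38940)
(x_3, y_3) = (649·842401 + 468·30·38940, 649·38940 + 30·842401) = (1093435849, 50544090)
(x_4, y_4) = (649·1093435849 + 468·30·50544090, 649·50544090 + 30·1093435849) = (1419278889601, 65606189880)
(x_5, y_5) = (649·1419278889601 + 468·30·65606189880, 649·65606189880 + 30·1419278889601) = (1842222905266249, 85156783920150)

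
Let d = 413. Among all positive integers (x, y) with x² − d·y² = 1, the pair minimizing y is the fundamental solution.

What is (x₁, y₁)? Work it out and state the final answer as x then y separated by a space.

113399 5580

d=413: √d = [20; 3,9,1,4,1,9,3,40] (ℓ=8, even), read p_7/q_7
a_0=20:  p_0=20·1+0=20,  q_0=20·0+1=1
…
a_2=9:  p_2=9·61+20=569,  q_2=9·3+1=28
a_3=1:  p_3=1·569+61=630,  q_3=1·28+3=31
a_4=4:  p_4=4·630+569=3089,  q_4=4·31+28=152
a_5=1:  p_5=1·3089+630=3719,  q_5=1·152+31=183
a_6=9:  p_6=9·3719+3089=36560,  q_6=9·183+152=1799
a_7=3:  p_7=3·36560+3719=113399,  q_7=3·1799+183=5580
fundamental: x₁=113399, y₁=5580  (since 12859333201 − 413·31136400 = 1)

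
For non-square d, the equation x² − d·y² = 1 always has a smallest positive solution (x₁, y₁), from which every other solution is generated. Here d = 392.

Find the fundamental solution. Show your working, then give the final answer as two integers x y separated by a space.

99 5

√392 = [19; 1,3,1,38, …], period ℓ=4 (even) → k=3
k=0  a_k=19  p_k/q_k = 19/1
k=1  a_k=1  p_k/q_k = 20/1
k=2  a_k=3  p_k/q_k = 79/4
k=3  a_k=1  p_k/q_k = 99/5
(x₁, y₁) = (99, 5);  99² − 392·5² = 1 ✓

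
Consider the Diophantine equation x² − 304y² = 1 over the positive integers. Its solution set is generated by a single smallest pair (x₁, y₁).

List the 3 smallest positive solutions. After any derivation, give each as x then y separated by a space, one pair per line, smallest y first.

57799 3315
6681448801 383207370
772362118440199 44298005553945

[17; 2,3,2,1,1,1,1,1,2,3,2,34] for √304; ℓ=12 ⇒ convergent index 11
i=0: a=17 ⇒ p=17, q=1
i=1: a=2 ⇒ p=35, q=2
i=2: a=3 ⇒ p=122, q=7
i=3: a=2 ⇒ p=279, q=16
i=4: a=1 ⇒ p=401, q=23
i=5: a=1 ⇒ p=680, q=39
…
i=8: a=1 ⇒ p=2842, q=163
i=9: a=2 ⇒ p=7445, q=427
i=10: a=3 ⇒ p=25177, q=1444
i=11: a=2 ⇒ p=57799, q=3315
fundamental: x₁=57799, y₁=3315  (since 3340724401 − 304·10989225 = 1)
(57799+3315√304)^2 = 6681448801 + 383207370√304
(57799+3315√304)^3 = 772362118440199 + 44298005553945√304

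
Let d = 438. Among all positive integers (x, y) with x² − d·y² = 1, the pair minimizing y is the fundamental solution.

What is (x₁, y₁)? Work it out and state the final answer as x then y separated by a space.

293 14

[20; 1,12,1,40] for √438; ℓ=4 ⇒ convergent index 3
i=0: a=20 ⇒ p=20, q=1
i=1: a=1 ⇒ p=21, q=1
i=2: a=12 ⇒ p=272, q=13
i=3: a=1 ⇒ p=293, q=14
→ (293, 14).  Check: 293²=85849, 438·14²=85848, difference 1.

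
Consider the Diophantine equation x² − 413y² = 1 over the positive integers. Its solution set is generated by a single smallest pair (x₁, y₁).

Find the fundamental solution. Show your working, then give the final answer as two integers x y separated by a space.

[20; 3,9,1,4,1,9,3,40] for √413; ℓ=8 ⇒ convergent index 7
k=0  a_k=20  p_k/q_k = 20/1
k=1  a_k=3  p_k/q_k = 61/3
k=2  a_k=9  p_k/q_k = 569/28
k=3  a_k=1  p_k/q_k = 630/31
k=4  a_k=4  p_k/q_k = 3089/152
k=5  a_k=1  p_k/q_k = 3719/183
k=6  a_k=9  p_k/q_k = 36560/1799
k=7  a_k=3  p_k/q_k = 113399/5580
(x₁, y₁) = (113399, 5580);  113399² − 413·5580² = 1 ✓

113399 5580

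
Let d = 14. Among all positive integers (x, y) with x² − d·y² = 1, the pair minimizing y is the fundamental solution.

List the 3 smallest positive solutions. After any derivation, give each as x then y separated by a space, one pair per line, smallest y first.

d=14: √d = [3; 1,2,1,6] (ℓ=4, even), read p_3/q_3
k=0  a_k=3  p_k/q_k = 3/1
…
k=2  a_k=2  p_k/q_k = 11/3
k=3  a_k=1  p_k/q_k = 15/4
→ (15, 4).  Check: 15²=225, 14·4²=224, difference 1.
k=2:  x_2 = 15·15+14·4·4 = 449,  y_2 = 15·4+4·15 = 120
k=3:  x_3 = 15·449+14·4·120 = 13455,  y_3 = 15·120+4·449 = 3596

15 4
449 120
13455 3596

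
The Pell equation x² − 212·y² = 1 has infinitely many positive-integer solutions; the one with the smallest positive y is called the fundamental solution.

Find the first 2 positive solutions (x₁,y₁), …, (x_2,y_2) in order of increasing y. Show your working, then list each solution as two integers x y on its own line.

66249 4550
8777860001 602865900

d=212: √d = [14; 1,1,3,1,1,…,1,1,28] (ℓ=14, even), read p_13/q_13
i=0: a=14 ⇒ p=14, q=1
…
i=2: a=1 ⇒ p=29, q=2
…
i=5: a=1 ⇒ p=233, q=16
i=6: a=1 ⇒ p=364, q=25
i=7: a=6 ⇒ p=2417, q=166
i=8: a=1 ⇒ p=2781, q=191
i=9: a=1 ⇒ p=5198, q=357
i=10: a=1 ⇒ p=7979, q=548
i=11: a=3 ⇒ p=29135, q=2001
i=12: a=1 ⇒ p=37114, q=2549
i=13: a=1 ⇒ p=66249, q=4550
(x₁, y₁) = (66249, 4550);  66249² − 212·4550² = 1 ✓
(x_2, y_2) = (66249·66249 + 212·4550·4550, 66249·4550 + 4550·66249) = (8777860001, 602865900)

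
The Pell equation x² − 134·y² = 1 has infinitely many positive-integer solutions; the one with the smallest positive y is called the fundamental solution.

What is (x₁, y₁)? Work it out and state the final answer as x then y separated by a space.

145925 12606

√134 = [11; 1,1,2,1,3,…,1,1,22, …], period ℓ=14 (even) → k=13
a_0=11:  p_0=11·1+0=11,  q_0=11·0+1=1
a_1=1:  p_1=1·11+1=12,  q_1=1·1+0=1
…
a_4=1:  p_4=1·58+23=81,  q_4=1·5+2=7
…
a_6=1:  p_6=1·301+81=382,  q_6=1·26+7=33
a_7=10:  p_7=10·382+301=4121,  q_7=10·33+26=356
a_8=1:  p_8=1·4121+382=4503,  q_8=1·356+33=389
…
a_11=2:  p_11=2·22133+17630=61896,  q_11=2·1912+1523=5347
a_12=1:  p_12=1·61896+22133=84029,  q_12=1·5347+1912=7259
a_13=1:  p_13=1·84029+61896=145925,  q_13=1·7259+5347=12606
fundamental: x₁=145925, y₁=12606  (since 21294105625 − 134·158911236 = 1)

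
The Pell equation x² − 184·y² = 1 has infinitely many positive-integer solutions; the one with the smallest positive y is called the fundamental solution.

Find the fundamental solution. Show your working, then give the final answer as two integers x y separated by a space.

24335 1794

d=184: √d = [13; 1,1,3,2,1,2,1,2,3,1,1,26] (ℓ=12, even), read p_11/q_11
step 0: (13, 1)  from 13·(1,0) + (0,1)
…
step 4: (217, 16)  from 2·(95,7) + (27,2)
…
step 6: (841, 62)  from 2·(312,23) + (217,16)
step 7: (1153, 85)  from 1·(841,62) + (312,23)
…
step 9: (10594, 781)  from 3·(3147,232) + (1153,85)
step 10: (13741, 1013)  from 1·(10594,781) + (3147,232)
step 11: (24335, 1794)  from 1·(13741,1013) + (10594,781)
(x₁, y₁) = (24335, 1794);  24335² − 184·1794² = 1 ✓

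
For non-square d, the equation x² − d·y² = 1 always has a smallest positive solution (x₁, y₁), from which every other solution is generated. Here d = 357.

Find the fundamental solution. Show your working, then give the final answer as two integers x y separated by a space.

3401 180

d=357: √d = [18; 1,8,2,8,1,36] (ℓ=6, even), read p_5/q_5
step 0: (18, 1)  from 18·(1,0) + (0,1)
step 1: (19, 1)  from 1·(18,1) + (1,0)
step 2: (170, 9)  from 8·(19,1) + (18,1)
…
step 4: (3042, 161)  from 8·(359,19) + (170,9)
step 5: (3401, 180)  from 1·(3042,161) + (359,19)
→ (3401, 180).  Check: 3401²=11566801, 357·180²=11566800, difference 1.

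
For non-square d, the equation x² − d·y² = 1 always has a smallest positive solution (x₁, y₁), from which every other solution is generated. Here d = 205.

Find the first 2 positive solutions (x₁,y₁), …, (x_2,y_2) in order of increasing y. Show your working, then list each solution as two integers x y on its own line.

[14; 3,6,1,4,1,6,3,28] for √205; ℓ=8 ⇒ convergent index 7
k=0  a_k=14  p_k/q_k = 14/1
k=1  a_k=3  p_k/q_k = 43/3
k=2  a_k=6  p_k/q_k = 272/19
k=3  a_k=1  p_k/q_k = 315/22
k=4  a_k=4  p_k/q_k = 1532/107
k=5  a_k=1  p_k/q_k = 1847/129
k=6  a_k=6  p_k/q_k = 12614/881
k=7  a_k=3  p_k/q_k = 39689/2772
fundamental: x₁=39689, y₁=2772  (since 1575216721 − 205·7683984 = 1)
n=2: (39689,2772)∘(39689,2772) = (39689·39689+205·2772·2772, 39689·2772+2772·39689) = (3150433441,220035816)

39689 2772
3150433441 220035816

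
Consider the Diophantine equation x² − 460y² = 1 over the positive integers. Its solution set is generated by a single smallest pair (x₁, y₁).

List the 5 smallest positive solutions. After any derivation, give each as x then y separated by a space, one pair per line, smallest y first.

2535751 118230
12860066268001 599603681460
65219851798297071751 3040891269731634690
330762608834754335913072001 15421886156225925189922920
1677463232230609064240018182143751 78212126485069051161274736991150

√460 → a₀=21, period (2,4,3,1,2,10,2,1,3,4,2,42); ℓ=12 even so k=11
i=0: a=21 ⇒ p=21, q=1
i=1: a=2 ⇒ p=43, q=2
…
i=5: a=2 ⇒ p=2252, q=105
i=6: a=10 ⇒ p=23335, q=1088
…
i=8: a=1 ⇒ p=72257, q=3369
…
i=10: a=4 ⇒ p=1135029, q=52921
i=11: a=2 ⇒ p=2535751, q=118230
(x₁, y₁) = (2535751, 118230);  2535751² − 460·118230² = 1 ✓
k=2:  x_2 = 2535751·2535751+460·118230·118230 = 12860066268001,  y_2 = 2535751·118230+118230·2535751 = 599603681460
k=3:  x_3 = 2535751·12860066268001+460·118230·599603681460 = 65219851798297071751,  y_3 = 2535751·599603681460+118230·12860066268001 = 3040891269731634690
k=4:  x_4 = 2535751·65219851798297071751+460·118230·3040891269731634690 = 330762608834754335913072001,  y_4 = 2535751·3040891269731634690+118230·65219851798297071751 = 15421886156225925189922920
k=5:  x_5 = 2535751·330762608834754335913072001+460·118230·15421886156225925189922920 = 1677463232230609064240018182143751,  y_5 = 2535751·15421886156225925189922920+118230·330762608834754335913072001 = 78212126485069051161274736991150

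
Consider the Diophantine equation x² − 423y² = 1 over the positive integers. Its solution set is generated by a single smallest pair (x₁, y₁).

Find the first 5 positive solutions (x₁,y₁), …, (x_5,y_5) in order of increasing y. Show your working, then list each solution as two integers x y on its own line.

4607 224
42448897 2063936
391124132351 19017106080
3603817713033217 175223613357184
33205576016763929087 1614510354455987296

[20; 1,1,3,4,3,1,1,40] for √423; ℓ=8 ⇒ convergent index 7
k=0  a_k=20  p_k/q_k = 20/1
…
k=3  a_k=3  p_k/q_k = 144/7
k=4  a_k=4  p_k/q_k = 617/30
k=5  a_k=3  p_k/q_k = 1995/97
k=6  a_k=1  p_k/q_k = 2612/127
k=7  a_k=1  p_k/q_k = 4607/224
→ (4607, 224).  Check: 4607²=21224449, 423·224²=21224448, difference 1.
(4607+224√423)^2 = 42448897 + 2063936√423
(4607+224√423)^3 = 391124132351 + 19017106080√423
(4607+224√423)^4 = 3603817713033217 + 175223613357184√423
(4607+224√423)^5 = 33205576016763929087 + 1614510354455987296√423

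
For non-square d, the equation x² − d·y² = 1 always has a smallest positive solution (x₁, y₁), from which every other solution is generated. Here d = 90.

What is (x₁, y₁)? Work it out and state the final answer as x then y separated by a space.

19 2

√90 = [9; 2,18, …], period ℓ=2 (even) → k=1
i=0: a=9 ⇒ p=9, q=1
i=1: a=2 ⇒ p=19, q=2
fundamental: x₁=19, y₁=2  (since 361 − 90·4 = 1)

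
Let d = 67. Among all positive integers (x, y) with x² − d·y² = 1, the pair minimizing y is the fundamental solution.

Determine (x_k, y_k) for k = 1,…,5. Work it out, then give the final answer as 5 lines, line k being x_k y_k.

48842 5967
4771081927 582880428
466058366908226 56938091722785
45526445508292066657 5561940551265649512
4447205302565943872414162 543312600752895615207423

√67 = [8; 5,2,1,1,7,1,1,2,5,16, …], period ℓ=10 (even) → k=9
k=0  a_k=8  p_k/q_k = 8/1
…
k=3  a_k=1  p_k/q_k = 131/16
…
k=5  a_k=7  p_k/q_k = 1678/205
…
k=8  a_k=2  p_k/q_k = 9053/1106
k=9  a_k=5  p_k/q_k = 48842/5967
fundamental: x₁=48842, y₁=5967  (since 2385540964 − 67·35605089 = 1)
(48842+5967√67)^2 = 4771081927 + 582880428√67
(48842+5967√67)^3 = 466058366908226 + 56938091722785√67
(48842+5967√67)^4 = 45526445508292066657 + 5561940551265649512√67
(48842+5967√67)^5 = 4447205302565943872414162 + 543312600752895615207423√67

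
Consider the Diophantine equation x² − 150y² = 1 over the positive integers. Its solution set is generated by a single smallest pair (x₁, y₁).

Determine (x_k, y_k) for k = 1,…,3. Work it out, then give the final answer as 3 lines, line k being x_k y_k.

49 4
4801 392
470449 38412

d=150: √d = [12; 4,24] (ℓ=2, even), read p_1/q_1
a_0=12:  p_0=12·1+0=12,  q_0=12·0+1=1
a_1=4:  p_1=4·12+1=49,  q_1=4·1+0=4
fundamental: x₁=49, y₁=4  (since 2401 − 150·16 = 1)
n=2: (49,4)∘(49,4) = (49·49+150·4·4, 49·4+4·49) = (4801,392)
n=3: (4801,392)∘(49,4) = (49·4801+150·4·392, 49·392+4·4801) = (470449,38412)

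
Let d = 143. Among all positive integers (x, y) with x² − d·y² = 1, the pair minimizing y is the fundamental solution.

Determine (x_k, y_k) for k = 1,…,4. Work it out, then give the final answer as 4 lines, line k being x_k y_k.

12 1
287 24
6876 575
164737 13776

√143 = [11; 1,22, …], period ℓ=2 (even) → k=1
k=0  a_k=11  p_k/q_k = 11/1
k=1  a_k=1  p_k/q_k = 12/1
fundamental: x₁=12, y₁=1  (since 144 − 143·1 = 1)
(x_2, y_2) = (12·12 + 143·1·1, 12·1 + 1·12) = (287, 24)
(x_3, y_3) = (12·287 + 143·1·24, 12·24 + 1·287) = (6876, 575)
(x_4, y_4) = (12·6876 + 143·1·575, 12·575 + 1·6876) = (164737, 13776)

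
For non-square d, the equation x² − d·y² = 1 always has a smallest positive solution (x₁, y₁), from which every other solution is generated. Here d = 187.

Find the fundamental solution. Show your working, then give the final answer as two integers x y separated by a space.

1682 123

d=187: √d = [13; 1,2,13,2,1,26] (ℓ=6, even), read p_5/q_5
a_0=13:  p_0=13·1+0=13,  q_0=13·0+1=1
…
a_4=2:  p_4=2·547+41=1135,  q_4=2·40+3=83
a_5=1:  p_5=1·1135+547=1682,  q_5=1·83+40=123
(x₁, y₁) = (1682, 123);  1682² − 187·123² = 1 ✓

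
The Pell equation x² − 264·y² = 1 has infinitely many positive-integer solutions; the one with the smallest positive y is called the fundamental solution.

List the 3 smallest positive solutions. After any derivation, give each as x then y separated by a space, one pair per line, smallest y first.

[16; 4,32] for √264; ℓ=2 ⇒ convergent index 1
i=0: a=16 ⇒ p=16, q=1
i=1: a=4 ⇒ p=65, q=4
→ (65, 4).  Check: 65²=4225, 264·4²=4224, difference 1.
(65+4√264)^2 = 8449 + 520√264
(65+4√264)^3 = 1098305 + 67596√264

65 4
8449 520
1098305 67596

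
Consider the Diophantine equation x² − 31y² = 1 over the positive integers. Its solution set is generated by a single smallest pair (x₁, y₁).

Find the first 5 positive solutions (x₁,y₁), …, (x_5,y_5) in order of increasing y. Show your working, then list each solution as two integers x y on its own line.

√31 → a₀=5, period (1,1,3,5,3,1,1,10); ℓ=8 even so k=7
k=0  a_k=5  p_k/q_k = 5/1
k=1  a_k=1  p_k/q_k = 6/1
k=2  a_k=1  p_k/q_k = 11/2
…
k=4  a_k=5  p_k/q_k = 206/37
k=5  a_k=3  p_k/q_k = 657/118
k=6  a_k=1  p_k/q_k = 863/155
k=7  a_k=1  p_k/q_k = 1520/273
fundamental: x₁=1520, y₁=273  (since 2310400 − 31·74529 = 1)
n=2: (1520,273)∘(1520,273) = (1520·1520+31·273·273, 1520·273+273·1520) = (4620799,829920)
n=3: (4620799,829920)∘(1520,273) = (1520·4620799+31·273·829920, 1520·829920+273·4620799) = (14047227440,2522956527)
n=4: (14047227440,2522956527)∘(1520,273) = (1520·14047227440+31·273·2522956527, 1520·2522956527+273·14047227440) = (42703566796801,7669787012160)
n=5: (42703566796801,7669787012160)∘(1520,273) = (1520·42703566796801+31·273·7669787012160, 1520·7669787012160+273·42703566796801) = (129818829015047600,23316149994009873)

1520 273
4620799 829920
14047227440 2522956527
42703566796801 7669787012160
129818829015047600 23316149994009873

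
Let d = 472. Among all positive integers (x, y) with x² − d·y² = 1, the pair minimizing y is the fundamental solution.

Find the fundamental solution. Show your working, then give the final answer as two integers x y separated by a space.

306917 14127

√472 = [21; 1,2,1,1,1,…,2,1,42, …], period ℓ=14 (even) → k=13
k=0  a_k=21  p_k/q_k = 21/1
…
k=2  a_k=2  p_k/q_k = 65/3
…
k=4  a_k=1  p_k/q_k = 152/7
k=5  a_k=1  p_k/q_k = 239/11
k=6  a_k=4  p_k/q_k = 1108/51
k=7  a_k=5  p_k/q_k = 5779/266
k=8  a_k=4  p_k/q_k = 24224/1115
k=9  a_k=1  p_k/q_k = 30003/1381
…
k=12  a_k=2  p_k/q_k = 222687/10250
k=13  a_k=1  p_k/q_k = 306917/14127
→ (306917, 14127).  Check: 306917²=94198044889, 472·14127²=94198044888, difference 1.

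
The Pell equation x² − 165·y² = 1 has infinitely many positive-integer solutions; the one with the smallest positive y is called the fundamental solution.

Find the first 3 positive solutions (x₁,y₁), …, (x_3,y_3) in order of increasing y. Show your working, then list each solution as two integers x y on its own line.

1079 84
2328481 181272
5024860919 391184892

[12; 1,5,2,5,1,24] for √165; ℓ=6 ⇒ convergent index 5
k=0  a_k=12  p_k/q_k = 12/1
k=1  a_k=1  p_k/q_k = 13/1
…
k=3  a_k=2  p_k/q_k = 167/13
k=4  a_k=5  p_k/q_k = 912/71
k=5  a_k=1  p_k/q_k = 1079/84
(x₁, y₁) = (1079, 84);  1079² − 165·84² = 1 ✓
(x_2, y_2) = (1079·1079 + 165·84·84, 1079·84 + 84·1079) = (2328481, 181272)
(x_3, y_3) = (1079·2328481 + 165·84·181272, 1079·181272 + 84·2328481) = (5024860919, 391184892)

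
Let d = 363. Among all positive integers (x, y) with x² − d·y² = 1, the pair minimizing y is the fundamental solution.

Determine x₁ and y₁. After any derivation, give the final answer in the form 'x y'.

√363 = [19; 19,38, …], period ℓ=2 (even) → k=1
k=0  a_k=19  p_k/q_k = 19/1
k=1  a_k=19  p_k/q_k = 362/19
fundamental: x₁=362, y₁=19  (since 131044 − 363·361 = 1)

362 19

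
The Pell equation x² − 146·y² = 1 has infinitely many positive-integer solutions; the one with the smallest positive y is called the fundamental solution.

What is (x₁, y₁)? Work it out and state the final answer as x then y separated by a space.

145 12

√146 → a₀=12, period (12,24); ℓ=2 even so k=1
a_0=12:  p_0=12·1+0=12,  q_0=12·0+1=1
a_1=12:  p_1=12·12+1=145,  q_1=12·1+0=12
fundamental: x₁=145, y₁=12  (since 21025 − 146·144 = 1)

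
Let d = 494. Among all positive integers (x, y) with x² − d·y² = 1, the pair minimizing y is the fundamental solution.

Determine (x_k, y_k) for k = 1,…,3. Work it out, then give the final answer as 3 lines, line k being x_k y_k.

73035 3286
10668222449 479986020
1558307253052395 70111557938114

√494 → a₀=22, period (4,2,2,1,2,1,2,2,4,44); ℓ=10 even so k=9
k=0  a_k=22  p_k/q_k = 22/1
k=1  a_k=4  p_k/q_k = 89/4
k=2  a_k=2  p_k/q_k = 200/9
k=3  a_k=2  p_k/q_k = 489/22
k=4  a_k=1  p_k/q_k = 689/31
k=5  a_k=2  p_k/q_k = 1867/84
k=6  a_k=1  p_k/q_k = 2556/115
k=7  a_k=2  p_k/q_k = 6979/314
k=8  a_k=2  p_k/q_k = 16514/743
k=9  a_k=4  p_k/q_k = 73035/3286
fundamental: x₁=73035, y₁=3286  (since 5334111225 − 494·10797796 = 1)
k=2:  x_2 = 73035·73035+494·3286·3286 = 10668222449,  y_2 = 73035·3286+3286·73035 = 479986020
k=3:  x_3 = 73035·10668222449+494·3286·479986020 = 1558307253052395,  y_3 = 73035·479986020+3286·10668222449 = 70111557938114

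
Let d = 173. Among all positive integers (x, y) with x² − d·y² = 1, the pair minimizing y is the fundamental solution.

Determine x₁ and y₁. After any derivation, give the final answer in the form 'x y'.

2499849 190060

√173 = [13; 6,1,1,6,26, …], period ℓ=5 (odd) → k=9
step 0: (13, 1)  from 13·(1,0) + (0,1)
step 1: (79, 6)  from 6·(13,1) + (1,0)
step 2: (92, 7)  from 1·(79,6) + (13,1)
…
step 8: (382343, 29069)  from 1·(205791,15646) + (176552,13423)
step 9: (2499849, 190060)  from 6·(382343,29069) + (205791,15646)
→ (2499849, 190060).  Check: 2499849²=6249245022801, 173·190060²=6249245022800, difference 1.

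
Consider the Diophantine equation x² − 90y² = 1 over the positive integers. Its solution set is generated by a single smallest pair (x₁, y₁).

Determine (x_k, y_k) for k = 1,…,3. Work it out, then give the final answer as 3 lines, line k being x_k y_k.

√90 → a₀=9, period (2,18); ℓ=2 even so k=1
a_0=9:  p_0=9·1+0=9,  q_0=9·0+1=1
a_1=2:  p_1=2·9+1=19,  q_1=2·1+0=2
fundamental: x₁=19, y₁=2  (since 361 − 90·4 = 1)
n=2: (19,2)∘(19,2) = (19·19+90·2·2, 19·2+2·19) = (721,76)
n=3: (721,76)∘(19,2) = (19·721+90·2·76, 19·76+2·721) = (27379,2886)

19 2
721 76
27379 2886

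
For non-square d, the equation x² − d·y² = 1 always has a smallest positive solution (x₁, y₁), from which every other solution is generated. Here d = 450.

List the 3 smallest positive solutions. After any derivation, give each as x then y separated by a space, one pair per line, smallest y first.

19601 924
768398401 36222648
30122754096401 1420000245972

d=450: √d = [21; 4,1,2,4,2,1,4,42] (ℓ=8, even), read p_7/q_7
k=0  a_k=21  p_k/q_k = 21/1
k=1  a_k=4  p_k/q_k = 85/4
…
k=5  a_k=2  p_k/q_k = 2885/136
k=6  a_k=1  p_k/q_k = 4179/197
k=7  a_k=4  p_k/q_k = 19601/924
→ (19601, 924).  Check: 19601²=384199201, 450·924²=384199200, difference 1.
(19601+924√450)^2 = 768398401 + 36222648√450
(19601+924√450)^3 = 30122754096401 + 1420000245972√450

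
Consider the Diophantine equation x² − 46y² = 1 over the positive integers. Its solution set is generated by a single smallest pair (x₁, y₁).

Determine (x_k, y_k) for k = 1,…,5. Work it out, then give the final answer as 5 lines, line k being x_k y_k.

√46 → a₀=6, period (1,3,1,1,2,6,2,1,1,3,1,12); ℓ=12 even so k=11
step 0: (6, 1)  from 6·(1,0) + (0,1)
step 1: (7, 1)  from 1·(6,1) + (1,0)
step 2: (27, 4)  from 3·(7,1) + (6,1)
step 3: (34, 5)  from 1·(27,4) + (7,1)
step 4: (61, 9)  from 1·(34,5) + (27,4)
step 5: (156, 23)  from 2·(61,9) + (34,5)
step 6: (997, 147)  from 6·(156,23) + (61,9)
step 7: (2150, 317)  from 2·(997,147) + (156,23)
step 8: (3147, 464)  from 1·(2150,317) + (997,147)
…
step 10: (19038, 2807)  from 3·(5297,781) + (3147,464)
step 11: (24335, 3588)  from 1·(19038,2807) + (5297,781)
(x₁, y₁) = (24335, 3588);  24335² − 46·3588² = 1 ✓
n=2: (24335,3588)∘(24335,3588) = (24335·24335+46·3588·3588, 24335·3588+3588·24335) = (1184384449,174627960)
n=3: (1184384449,174627960)∘(24335,3588) = (24335·1184384449+46·3588·174627960, 24335·174627960+3588·1184384449) = (57643991108495,8499142809612)
n=4: (57643991108495,8499142809612)∘(24335,3588) = (24335·57643991108495+46·3588·8499142809612, 24335·8499142809612+3588·57643991108495) = (2805533046066067201,413653280369188080)
n=5: (2805533046066067201,413653280369188080)∘(24335,3588) = (24335·2805533046066067201+46·3588·413653280369188080, 24335·413653280369188080+3588·2805533046066067201) = (136545293294391499564175,20132505147069241043988)

24335 3588
1184384449 174627960
57643991108495 8499142809612
2805533046066067201 413653280369188080
136545293294391499564175 20132505147069241043988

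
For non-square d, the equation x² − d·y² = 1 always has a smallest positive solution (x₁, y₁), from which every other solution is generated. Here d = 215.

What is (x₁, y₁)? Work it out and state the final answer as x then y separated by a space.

44 3

√215 = [14; 1,1,1,28, …], period ℓ=4 (even) → k=3
k=0  a_k=14  p_k/q_k = 14/1
…
k=2  a_k=1  p_k/q_k = 29/2
k=3  a_k=1  p_k/q_k = 44/3
(x₁, y₁) = (44, 3);  44² − 215·3² = 1 ✓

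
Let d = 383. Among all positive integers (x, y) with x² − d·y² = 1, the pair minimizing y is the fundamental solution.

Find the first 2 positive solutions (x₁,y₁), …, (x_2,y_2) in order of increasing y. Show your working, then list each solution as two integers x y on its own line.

d=383: √d = [19; 1,1,3,19,3,1,1,38] (ℓ=8, even), read p_7/q_7
k=0  a_k=19  p_k/q_k = 19/1
…
k=6  a_k=1  p_k/q_k = 10705/547
k=7  a_k=1  p_k/q_k = 18768/959
→ (18768, 959).  Check: 18768²=352237824, 383·959²=352237823, difference 1.
k=2:  x_2 = 18768·18768+383·959·959 = 704475647,  y_2 = 18768·959+959·18768 = 35997024

18768 959
704475647 35997024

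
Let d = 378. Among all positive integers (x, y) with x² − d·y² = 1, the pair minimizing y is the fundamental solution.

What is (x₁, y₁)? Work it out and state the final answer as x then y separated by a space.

8749 450

[19; 2,3,1,4,1,3,2,38] for √378; ℓ=8 ⇒ convergent index 7
i=0: a=19 ⇒ p=19, q=1
i=1: a=2 ⇒ p=39, q=2
i=2: a=3 ⇒ p=136, q=7
i=3: a=1 ⇒ p=175, q=9
i=4: a=4 ⇒ p=836, q=43
i=5: a=1 ⇒ p=1011, q=52
i=6: a=3 ⇒ p=3869, q=199
i=7: a=2 ⇒ p=8749, q=450
fundamental: x₁=8749, y₁=450  (since 76545001 − 378·202500 = 1)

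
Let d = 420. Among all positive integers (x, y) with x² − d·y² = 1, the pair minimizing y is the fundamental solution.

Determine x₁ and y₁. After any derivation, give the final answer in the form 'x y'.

41 2

d=420: √d = [20; 2,40] (ℓ=2, even), read p_1/q_1
step 0: (20, 1)  from 20·(1,0) + (0,1)
step 1: (41, 2)  from 2·(20,1) + (1,0)
(x₁, y₁) = (41, 2);  41² − 420·2² = 1 ✓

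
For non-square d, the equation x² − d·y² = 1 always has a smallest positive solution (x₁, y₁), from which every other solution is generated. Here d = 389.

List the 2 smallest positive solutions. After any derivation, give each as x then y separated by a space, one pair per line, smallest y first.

3287049 166660
21609382256801 1095639172680

d=389: √d = [19; 1,2,1,1,1,1,2,1,38] (ℓ=9, odd), read p_17/q_17
i=0: a=19 ⇒ p=19, q=1
i=1: a=1 ⇒ p=20, q=1
…
i=3: a=1 ⇒ p=79, q=4
…
i=6: a=1 ⇒ p=355, q=18
…
i=9: a=38 ⇒ p=49643, q=2517
…
i=13: a=1 ⇒ p=353911, q=17944
…
i=16: a=2 ⇒ p=2376809, q=120509
i=17: a=1 ⇒ p=3287049, q=166660
fundamental: x₁=3287049, y₁=166660  (since 10804691128401 − 389·27775555600 = 1)
n=2: (3287049,166660)∘(3287049,166660) = (3287049·3287049+389·166660·166660, 3287049·166660+166660·3287049) = (21609382256801,1095639172680)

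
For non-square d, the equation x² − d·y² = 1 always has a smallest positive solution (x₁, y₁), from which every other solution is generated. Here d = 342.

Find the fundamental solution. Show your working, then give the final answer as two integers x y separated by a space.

37 2

√342 = [18; 2,36, …], period ℓ=2 (even) → k=1
k=0  a_k=18  p_k/q_k = 18/1
k=1  a_k=2  p_k/q_k = 37/2
(x₁, y₁) = (37, 2);  37² − 342·2² = 1 ✓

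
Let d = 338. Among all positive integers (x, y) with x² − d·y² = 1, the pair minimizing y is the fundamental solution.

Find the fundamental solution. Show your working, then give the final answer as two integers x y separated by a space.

114243 6214

√338 → a₀=18, period (2,1,1,2,36); ℓ=5 odd so k=9
k=0  a_k=18  p_k/q_k = 18/1
…
k=2  a_k=1  p_k/q_k = 55/3
k=3  a_k=1  p_k/q_k = 92/5
…
k=6  a_k=2  p_k/q_k = 17631/959
…
k=8  a_k=1  p_k/q_k = 43958/2391
k=9  a_k=2  p_k/q_k = 114243/6214
(x₁, y₁) = (114243, 6214);  114243² − 338·6214² = 1 ✓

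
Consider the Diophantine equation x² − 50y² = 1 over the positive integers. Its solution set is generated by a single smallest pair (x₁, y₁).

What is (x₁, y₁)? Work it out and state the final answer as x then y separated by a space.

99 14

√50 = [7; 14, …], period ℓ=1 (odd) → k=1
step 0: (7, 1)  from 7·(1,0) + (0,1)
step 1: (99, 14)  from 14·(7,1) + (1,0)
fundamental: x₁=99, y₁=14  (since 9801 − 50·196 = 1)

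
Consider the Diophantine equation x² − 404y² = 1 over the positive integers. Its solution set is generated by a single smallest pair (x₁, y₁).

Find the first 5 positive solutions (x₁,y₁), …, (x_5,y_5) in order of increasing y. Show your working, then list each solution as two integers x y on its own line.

201 10
80801 4020
32481801 1616030
13057603201 649640040
5249124005001 261153680050

d=404: √d = [20; 10,40] (ℓ=2, even), read p_1/q_1
a_0=20:  p_0=20·1+0=20,  q_0=20·0+1=1
a_1=10:  p_1=10·20+1=201,  q_1=10·1+0=10
→ (201, 10).  Check: 201²=40401, 404·10²=40400, difference 1.
(x_2, y_2) = (201·201 + 404·10·10, 201·10 + 10·201) = (80801, 4020)
(x_3, y_3) = (201·80801 + 404·10·4020, 201·4020 + 10·80801) = (32481801, 1616030)
(x_4, y_4) = (201·32481801 + 404·10·1616030, 201·1616030 + 10·32481801) = (13057603201, 649640040)
(x_5, y_5) = (201·13057603201 + 404·10·649640040, 201·649640040 + 10·13057603201) = (5249124005001, 261153680050)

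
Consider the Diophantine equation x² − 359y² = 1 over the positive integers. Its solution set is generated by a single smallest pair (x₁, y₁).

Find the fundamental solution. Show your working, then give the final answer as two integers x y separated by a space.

360 19

√359 → a₀=18, period (1,17,1,36); ℓ=4 even so k=3
a_0=18:  p_0=18·1+0=18,  q_0=18·0+1=1
a_1=1:  p_1=1·18+1=19,  q_1=1·1+0=1
a_2=17:  p_2=17·19+18=341,  q_2=17·1+1=18
a_3=1:  p_3=1·341+19=360,  q_3=1·18+1=19
(x₁, y₁) = (360, 19);  360² − 359·19² = 1 ✓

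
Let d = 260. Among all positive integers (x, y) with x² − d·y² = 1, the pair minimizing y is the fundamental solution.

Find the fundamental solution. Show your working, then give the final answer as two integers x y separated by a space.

d=260: √d = [16; 8,32] (ℓ=2, even), read p_1/q_1
k=0  a_k=16  p_k/q_k = 16/1
k=1  a_k=8  p_k/q_k = 129/8
→ (129, 8).  Check: 129²=16641, 260·8²=16640, difference 1.

129 8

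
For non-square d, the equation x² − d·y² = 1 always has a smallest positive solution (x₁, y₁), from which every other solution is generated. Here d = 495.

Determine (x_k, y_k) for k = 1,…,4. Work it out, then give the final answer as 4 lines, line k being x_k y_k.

89 4
15841 712
2819609 126732
501874561 22557584

√495 = [22; 4,44, …], period ℓ=2 (even) → k=1
a_0=22:  p_0=22·1+0=22,  q_0=22·0+1=1
a_1=4:  p_1=4·22+1=89,  q_1=4·1+0=4
→ (89, 4).  Check: 89²=7921, 495·4²=7920, difference 1.
(x_2, y_2) = (89·89 + 495·4·4, 89·4 + 4·89) = (15841, 712)
(x_3, y_3) = (89·15841 + 495·4·712, 89·712 + 4·15841) = (2819609, 126732)
(x_4, y_4) = (89·2819609 + 495·4·126732, 89·126732 + 4·2819609) = (501874561, 22557584)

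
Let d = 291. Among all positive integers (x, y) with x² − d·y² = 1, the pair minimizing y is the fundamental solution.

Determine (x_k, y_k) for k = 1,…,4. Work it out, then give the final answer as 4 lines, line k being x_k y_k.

√291 = [17; 17,34, …], period ℓ=2 (even) → k=1
step 0: (17, 1)  from 17·(1,0) + (0,1)
step 1: (290, 17)  from 17·(17,1) + (1,0)
(x₁, y₁) = (290, 17);  290² − 291·17² = 1 ✓
n=2: (290,17)∘(290,17) = (290·290+291·17·17, 290·17+17·290) = (168199,9860)
n=3: (168199,9860)∘(290,17) = (290·168199+291·17·9860, 290·9860+17·168199) = (97555130,5718783)
n=4: (97555130,5718783)∘(290,17) = (290·97555130+291·17·5718783, 290·5718783+17·97555130) = (56581807201,3316884280)

290 17
168199 9860
97555130 5718783
56581807201 3316884280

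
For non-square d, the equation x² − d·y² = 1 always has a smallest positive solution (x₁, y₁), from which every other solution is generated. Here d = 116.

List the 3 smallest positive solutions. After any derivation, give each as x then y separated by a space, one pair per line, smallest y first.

9801 910
192119201 17837820
3765920568201 349656946730

√116 → a₀=10, period (1,3,2,1,4,1,2,3,1,20); ℓ=10 even so k=9
a_0=10:  p_0=10·1+0=10,  q_0=10·0+1=1
a_1=1:  p_1=1·10+1=11,  q_1=1·1+0=1
…
a_3=2:  p_3=2·43+11=97,  q_3=2·4+1=9
a_4=1:  p_4=1·97+43=140,  q_4=1·9+4=13
…
a_8=3:  p_8=3·2251+797=7550,  q_8=3·209+74=701
a_9=1:  p_9=1·7550+2251=9801,  q_9=1·701+209=910
→ (9801, 910).  Check: 9801²=96059601, 116·910²=96059600, difference 1.
(9801+910√116)^2 = 192119201 + 17837820√116
(9801+910√116)^3 = 3765920568201 + 349656946730√116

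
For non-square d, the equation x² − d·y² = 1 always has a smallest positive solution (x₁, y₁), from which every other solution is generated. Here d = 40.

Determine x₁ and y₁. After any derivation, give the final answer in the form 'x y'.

d=40: √d = [6; 3,12] (ℓ=2, even), read p_1/q_1
a_0=6:  p_0=6·1+0=6,  q_0=6·0+1=1
a_1=3:  p_1=3·6+1=19,  q_1=3·1+0=3
→ (19, 3).  Check: 19²=361, 40·3²=360, difference 1.

19 3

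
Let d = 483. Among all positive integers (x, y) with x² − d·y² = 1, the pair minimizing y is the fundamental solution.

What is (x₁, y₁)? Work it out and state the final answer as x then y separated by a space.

√483 = [21; 1,42, …], period ℓ=2 (even) → k=1
k=0  a_k=21  p_k/q_k = 21/1
k=1  a_k=1  p_k/q_k = 22/1
→ (22, 1).  Check: 22²=484, 483·1²=483, difference 1.

22 1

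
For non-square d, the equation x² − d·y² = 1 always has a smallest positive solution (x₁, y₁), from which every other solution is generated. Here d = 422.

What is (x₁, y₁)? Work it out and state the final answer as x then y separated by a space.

7022501 341850

[20; 1,1,5,2,1,…,1,1,40] for √422; ℓ=14 ⇒ convergent index 13
step 0: (20, 1)  from 20·(1,0) + (0,1)
step 1: (21, 1)  from 1·(20,1) + (1,0)
step 2: (41, 2)  from 1·(21,1) + (20,1)
step 3: (226, 11)  from 5·(41,2) + (21,1)
…
step 5: (719, 35)  from 1·(493,24) + (226,11)
step 6: (2650, 129)  from 3·(719,35) + (493,24)
…
step 10: (598859, 29152)  from 2·(217526,10589) + (163807,7974)
…
step 12: (3810680, 185501)  from 1·(3211821,156349) + (598859,29152)
step 13: (7022501, 341850)  from 1·(3810680,185501) + (3211821,156349)
→ (7022501, 341850).  Check: 7022501²=49315520295001, 422·341850²=49315520295000, difference 1.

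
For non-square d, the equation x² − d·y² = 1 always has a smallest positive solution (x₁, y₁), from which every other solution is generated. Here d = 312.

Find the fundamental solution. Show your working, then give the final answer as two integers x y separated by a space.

53 3

√312 → a₀=17, period (1,1,1,34); ℓ=4 even so k=3
step 0: (17, 1)  from 17·(1,0) + (0,1)
step 1: (18, 1)  from 1·(17,1) + (1,0)
step 2: (35, 2)  from 1·(18,1) + (17,1)
step 3: (53, 3)  from 1·(35,2) + (18,1)
fundamental: x₁=53, y₁=3  (since 2809 − 312·9 = 1)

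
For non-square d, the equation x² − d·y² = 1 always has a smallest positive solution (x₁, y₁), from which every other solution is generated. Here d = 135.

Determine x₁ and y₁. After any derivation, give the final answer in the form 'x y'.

244 21

√135 = [11; 1,1,1,1,1,1,1,22, …], period ℓ=8 (even) → k=7
a_0=11:  p_0=11·1+0=11,  q_0=11·0+1=1
…
a_2=1:  p_2=1·12+11=23,  q_2=1·1+1=2
…
a_4=1:  p_4=1·35+23=58,  q_4=1·3+2=5
…
a_6=1:  p_6=1·93+58=151,  q_6=1·8+5=13
a_7=1:  p_7=1·151+93=244,  q_7=1·13+8=21
→ (244, 21).  Check: 244²=59536, 135·21²=59535, difference 1.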